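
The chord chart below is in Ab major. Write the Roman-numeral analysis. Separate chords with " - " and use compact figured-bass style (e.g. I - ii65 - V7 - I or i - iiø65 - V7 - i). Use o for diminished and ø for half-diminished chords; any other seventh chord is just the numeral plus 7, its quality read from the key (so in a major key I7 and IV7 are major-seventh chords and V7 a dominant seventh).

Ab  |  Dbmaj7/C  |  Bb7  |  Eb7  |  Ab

Ab has root Ab, degree 1 in Ab major, so I.
Dbmaj7/C has root Db, degree 4 in Ab major, so IV42.
Bb7 is the secondary dominant of V (dominant seventh chord on Bb): V7/V.
Eb7 has root Eb, degree 5 in Ab major, so V7.
Ab has root Ab, degree 1 in Ab major, so I.

I - IV42 - V7/V - V7 - I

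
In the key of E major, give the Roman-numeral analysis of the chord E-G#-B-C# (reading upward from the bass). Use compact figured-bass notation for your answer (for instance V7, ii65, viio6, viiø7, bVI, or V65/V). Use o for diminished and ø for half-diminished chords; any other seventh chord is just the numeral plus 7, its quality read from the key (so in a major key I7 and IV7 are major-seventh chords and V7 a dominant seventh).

The pitches C#-E-G#-B form a minor seventh chord rooted on C#.
C# is scale degree 6 in E major, and a minor seventh chord on that degree is written vi7.
With E in the bass the chord is in first inversion, so the figured bass is 65.

vi65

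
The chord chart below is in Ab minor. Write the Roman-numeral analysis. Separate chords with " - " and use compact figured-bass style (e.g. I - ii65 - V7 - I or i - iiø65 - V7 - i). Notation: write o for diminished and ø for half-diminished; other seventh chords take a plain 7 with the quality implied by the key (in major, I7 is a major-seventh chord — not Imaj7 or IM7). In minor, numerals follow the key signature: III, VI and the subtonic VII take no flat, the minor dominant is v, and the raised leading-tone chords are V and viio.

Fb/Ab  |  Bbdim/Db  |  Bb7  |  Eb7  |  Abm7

Fb/Ab has root Fb, degree 6 in Ab minor, so VI6.
Bbdim/Db: diminished triad on Bb = scale degree 2 → iio6.
Bb7: chromatic; Bb is V of V, so V7/V.
Eb7: dominant seventh chord on Eb = scale degree 5 → V7.
Abm7: root Ab is the tonic; minor seventh chord there is i7.

VI6 - iio6 - V7/V - V7 - i7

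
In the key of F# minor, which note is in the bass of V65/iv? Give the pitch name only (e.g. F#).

A#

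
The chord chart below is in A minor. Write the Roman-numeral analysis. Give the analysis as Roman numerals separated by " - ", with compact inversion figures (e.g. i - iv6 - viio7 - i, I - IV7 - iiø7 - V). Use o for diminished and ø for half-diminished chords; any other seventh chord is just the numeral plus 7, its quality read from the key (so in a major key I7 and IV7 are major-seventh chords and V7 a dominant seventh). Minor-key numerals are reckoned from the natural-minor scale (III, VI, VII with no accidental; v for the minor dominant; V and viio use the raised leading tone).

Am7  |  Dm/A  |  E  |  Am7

i7 - iv64 - V - i7

Am7 has root A, degree 1 in A minor, so i7.
Dm/A has root D, degree 4 in A minor, so iv64.
E: major triad on E = scale degree 5 → V.
Am7: minor seventh chord on A = scale degree 1 → i7.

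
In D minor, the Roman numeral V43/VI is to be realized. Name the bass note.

C

The applied chord V43/VI is rooted on F: F-A-C-Eb.
The figure 43 means second inversion — the fifth is in the bass.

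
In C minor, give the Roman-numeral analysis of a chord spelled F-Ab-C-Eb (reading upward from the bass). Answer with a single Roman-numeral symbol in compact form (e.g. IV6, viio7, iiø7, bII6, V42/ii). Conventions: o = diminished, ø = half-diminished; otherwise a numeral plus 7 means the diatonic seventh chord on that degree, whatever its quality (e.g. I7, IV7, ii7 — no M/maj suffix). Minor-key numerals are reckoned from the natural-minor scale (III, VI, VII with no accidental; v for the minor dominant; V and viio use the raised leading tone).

Stacked in thirds the chord is F-Ab-C-Eb: a minor seventh chord on F.
F is scale degree 4 in C minor, and a minor seventh chord on that degree is written iv7.

iv7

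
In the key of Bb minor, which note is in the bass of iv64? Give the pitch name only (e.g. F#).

iv in Bb minor has root Eb; the chord is Eb-Gb-Bb.
The figure 64 means second inversion — the fifth is in the bass.

Bb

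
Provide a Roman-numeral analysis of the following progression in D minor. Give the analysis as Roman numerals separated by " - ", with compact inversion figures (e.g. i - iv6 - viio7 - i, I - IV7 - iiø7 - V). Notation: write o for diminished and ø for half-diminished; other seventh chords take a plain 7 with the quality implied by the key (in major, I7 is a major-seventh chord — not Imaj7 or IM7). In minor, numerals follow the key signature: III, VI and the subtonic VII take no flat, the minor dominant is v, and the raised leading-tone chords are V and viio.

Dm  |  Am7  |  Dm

i - v7 - i

Dm has root D, degree 1 in D minor, so i.
Am7: root A is the dominant; minor seventh chord there is v7.
Dm: root D is the tonic; minor triad there is i.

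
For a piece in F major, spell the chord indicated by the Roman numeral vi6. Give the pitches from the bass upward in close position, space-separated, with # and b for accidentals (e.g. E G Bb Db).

In F major, the sixth degree is D, and the diatonic chord built there is a minor triad.
Stacking thirds from D gives D-F-A.
The figured bass 6 indicates first inversion, placing the third (F) in the bass: F-A-D.

F A D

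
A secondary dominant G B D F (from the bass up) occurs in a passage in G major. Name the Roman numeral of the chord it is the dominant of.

The chord is a dominant seventh chord on G.
A dominant resolves down a perfect fifth: G → C. In G major, C is scale degree 4, i.e. IV.

IV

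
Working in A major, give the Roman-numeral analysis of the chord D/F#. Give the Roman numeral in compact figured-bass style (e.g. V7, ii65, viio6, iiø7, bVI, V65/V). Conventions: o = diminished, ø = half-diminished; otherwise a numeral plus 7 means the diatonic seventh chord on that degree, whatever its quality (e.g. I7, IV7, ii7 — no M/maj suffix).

The pitches D-F#-A form a major triad rooted on D.
In A major, D is the subdominant; the diatonic major triad there is IV.
With F# in the bass the chord is in first inversion, so the figured bass is 6.

IV6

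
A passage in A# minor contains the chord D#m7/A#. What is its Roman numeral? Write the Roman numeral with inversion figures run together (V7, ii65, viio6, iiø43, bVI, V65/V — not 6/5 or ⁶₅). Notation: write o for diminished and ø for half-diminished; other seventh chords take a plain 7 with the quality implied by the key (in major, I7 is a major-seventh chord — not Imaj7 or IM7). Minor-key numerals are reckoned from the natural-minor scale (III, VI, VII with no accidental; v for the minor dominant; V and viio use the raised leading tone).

iv43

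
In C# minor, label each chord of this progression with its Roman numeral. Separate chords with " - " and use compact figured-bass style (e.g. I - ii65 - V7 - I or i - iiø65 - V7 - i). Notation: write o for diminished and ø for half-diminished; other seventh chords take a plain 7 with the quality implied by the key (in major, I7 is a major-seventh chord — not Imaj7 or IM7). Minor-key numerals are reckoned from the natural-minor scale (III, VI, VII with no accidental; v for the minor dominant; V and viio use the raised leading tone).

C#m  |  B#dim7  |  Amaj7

i - viio7 - VI7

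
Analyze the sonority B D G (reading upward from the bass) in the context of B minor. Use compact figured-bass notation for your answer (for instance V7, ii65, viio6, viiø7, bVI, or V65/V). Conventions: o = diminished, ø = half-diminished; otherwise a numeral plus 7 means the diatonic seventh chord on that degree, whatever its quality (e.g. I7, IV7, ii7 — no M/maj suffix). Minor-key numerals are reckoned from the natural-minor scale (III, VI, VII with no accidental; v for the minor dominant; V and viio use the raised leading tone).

The pitches G-B-D form a major triad rooted on G.
G is scale degree 6 in B minor, and a major triad on that degree is written VI.
With B in the bass the chord is in first inversion, so the figured bass is 6.

VI6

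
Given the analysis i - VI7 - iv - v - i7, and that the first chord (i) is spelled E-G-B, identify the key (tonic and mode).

E minor

i is given as E-G-B — a minor triad with root E.
If E is scale degree 1 and the mode makes that degree carry a minor triad, the tonic is E and the mode is minor.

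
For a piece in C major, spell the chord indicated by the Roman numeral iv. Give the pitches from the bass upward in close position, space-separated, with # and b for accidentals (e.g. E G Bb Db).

F Ab C

iv is the minor subdominant, borrowed from the parallel minor. In C major that root is F.
So the chord is F-Ab-C, a minor triad.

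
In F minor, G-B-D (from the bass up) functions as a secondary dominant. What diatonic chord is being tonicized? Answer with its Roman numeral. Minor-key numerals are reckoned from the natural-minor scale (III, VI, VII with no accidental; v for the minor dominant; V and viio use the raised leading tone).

V

The chord is a major triad on G.
A dominant resolves down a perfect fifth: G → C. In F minor, C is scale degree 5, i.e. V.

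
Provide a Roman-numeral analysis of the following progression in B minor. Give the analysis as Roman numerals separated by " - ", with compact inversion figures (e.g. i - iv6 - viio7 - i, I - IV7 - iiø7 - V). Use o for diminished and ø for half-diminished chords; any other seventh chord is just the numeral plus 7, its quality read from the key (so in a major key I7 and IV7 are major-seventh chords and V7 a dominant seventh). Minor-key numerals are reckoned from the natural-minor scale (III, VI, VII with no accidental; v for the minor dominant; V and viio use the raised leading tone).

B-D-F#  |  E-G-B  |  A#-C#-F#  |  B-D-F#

B-D-F#: root B is the tonic; minor triad there is i.
E-G-B: root E is the subdominant; minor triad there is iv.
A#-C#-F#: root F# is the dominant; major triad there is V6.
B-D-F#: root B is the tonic; minor triad there is i.

i - iv - V6 - i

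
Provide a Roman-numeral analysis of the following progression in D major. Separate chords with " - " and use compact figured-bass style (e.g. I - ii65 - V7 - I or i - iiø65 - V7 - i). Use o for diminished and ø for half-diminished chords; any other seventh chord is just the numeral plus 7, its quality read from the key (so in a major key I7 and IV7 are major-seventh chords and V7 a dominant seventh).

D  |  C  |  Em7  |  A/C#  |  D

I - bVII - ii7 - V6 - I

D has root D, degree 1 in D major, so I.
C: major triad on C — chromatic; bVII (borrowed from the parallel minor).
Em7 has root E, degree 2 in D major, so ii7.
A/C#: root A is the dominant; major triad there is V6.
D has root D, degree 1 in D major, so I.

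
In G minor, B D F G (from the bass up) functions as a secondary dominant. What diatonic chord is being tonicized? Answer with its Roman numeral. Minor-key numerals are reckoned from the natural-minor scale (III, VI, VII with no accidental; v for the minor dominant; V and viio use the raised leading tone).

iv

The chord is a dominant seventh chord on G.
A dominant resolves down a perfect fifth: G → C. In G minor, C is scale degree 4, i.e. iv.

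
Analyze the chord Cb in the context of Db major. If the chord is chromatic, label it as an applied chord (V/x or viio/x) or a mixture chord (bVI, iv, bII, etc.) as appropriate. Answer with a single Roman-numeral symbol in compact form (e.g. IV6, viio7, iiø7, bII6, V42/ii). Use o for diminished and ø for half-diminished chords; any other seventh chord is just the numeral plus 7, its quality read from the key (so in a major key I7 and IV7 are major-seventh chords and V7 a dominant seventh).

bVII

The pitches Cb-Eb-Gb form a major triad rooted on Cb.
Cb is the lowered seventh degree of Db major (diatonic 7 would be C). This is a major triad on the lowered seventh degree (the subtonic), borrowed from the parallel minor.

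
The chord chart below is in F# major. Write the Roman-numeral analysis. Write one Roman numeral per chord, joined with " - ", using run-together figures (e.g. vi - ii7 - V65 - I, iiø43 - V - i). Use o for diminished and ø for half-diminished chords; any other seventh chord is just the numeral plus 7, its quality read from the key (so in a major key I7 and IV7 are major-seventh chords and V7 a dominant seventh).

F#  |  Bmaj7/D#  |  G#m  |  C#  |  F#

I - IV65 - ii - V - I

F#: root F# is the tonic; major triad there is I.
Bmaj7/D#: major seventh chord on B = scale degree 4 → IV65.
G#m: minor triad on G# = scale degree 2 → ii.
C#: major triad on C# = scale degree 5 → V.
F#: root F# is the tonic; major triad there is I.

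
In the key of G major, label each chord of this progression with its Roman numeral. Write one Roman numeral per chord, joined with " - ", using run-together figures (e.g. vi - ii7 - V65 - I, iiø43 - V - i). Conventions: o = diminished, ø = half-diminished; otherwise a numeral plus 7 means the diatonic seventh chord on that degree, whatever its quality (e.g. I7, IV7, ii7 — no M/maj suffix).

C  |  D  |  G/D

IV - V - I64

C: root C is the subdominant; major triad there is IV.
D has root D, degree 5 in G major, so V.
G/D: root G is the tonic; major triad there is I64.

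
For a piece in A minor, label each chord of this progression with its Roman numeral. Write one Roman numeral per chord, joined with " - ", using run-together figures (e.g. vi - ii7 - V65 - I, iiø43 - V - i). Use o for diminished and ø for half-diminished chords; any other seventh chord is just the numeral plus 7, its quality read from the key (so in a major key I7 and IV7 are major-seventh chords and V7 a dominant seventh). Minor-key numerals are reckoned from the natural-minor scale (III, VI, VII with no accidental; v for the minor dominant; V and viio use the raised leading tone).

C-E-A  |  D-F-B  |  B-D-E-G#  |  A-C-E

i6 - iio6 - V43 - i

C-E-A: root A is the tonic; minor triad there is i6.
D-F-B has root B, degree 2 in A minor, so iio6.
B-D-E-G#: root E is the dominant; dominant seventh chord there is V43.
A-C-E: minor triad on A = scale degree 1 → i.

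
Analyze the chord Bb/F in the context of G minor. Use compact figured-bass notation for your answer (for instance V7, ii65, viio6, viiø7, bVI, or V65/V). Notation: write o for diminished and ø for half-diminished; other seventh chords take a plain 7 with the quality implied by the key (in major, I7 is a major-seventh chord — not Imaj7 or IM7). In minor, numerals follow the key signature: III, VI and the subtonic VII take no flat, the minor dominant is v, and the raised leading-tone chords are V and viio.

III64

Stacked in thirds the chord is Bb-D-F: a major triad on Bb.
In G minor, Bb is the mediant; the diatonic major triad there is III.
With F in the bass the chord is in second inversion, so the figured bass is 64.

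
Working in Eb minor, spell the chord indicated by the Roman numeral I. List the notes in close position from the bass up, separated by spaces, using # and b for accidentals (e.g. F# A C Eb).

Eb G Bb

Scale degree 1 in Eb minor is Eb; here the chord built on it is altered to a major triad. I is the major tonic (Picardy third), borrowed from the parallel major.
So the chord is Eb-G-Bb.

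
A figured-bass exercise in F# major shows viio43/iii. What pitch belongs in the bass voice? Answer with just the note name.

D#

The applied chord viio43/iii is rooted on G##: G##-B#-D#-F#.
The figure 43 means second inversion — the fifth is in the bass.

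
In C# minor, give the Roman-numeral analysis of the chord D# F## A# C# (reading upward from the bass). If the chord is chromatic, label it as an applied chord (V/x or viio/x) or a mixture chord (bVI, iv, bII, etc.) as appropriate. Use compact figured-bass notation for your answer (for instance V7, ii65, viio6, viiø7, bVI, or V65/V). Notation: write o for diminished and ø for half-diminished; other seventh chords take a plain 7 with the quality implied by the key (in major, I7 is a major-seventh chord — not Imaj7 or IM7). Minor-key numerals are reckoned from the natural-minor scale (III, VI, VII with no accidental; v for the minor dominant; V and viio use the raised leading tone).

V7/V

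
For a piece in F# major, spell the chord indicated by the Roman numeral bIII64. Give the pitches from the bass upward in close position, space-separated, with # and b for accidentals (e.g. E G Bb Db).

E A C#

bIII64 is a major triad on the lowered third degree, borrowed from the parallel minor. In F# major that root is A.
So the chord is A-C#-E.
The figured bass 64 indicates second inversion, placing the fifth (E) in the bass: E-A-C#.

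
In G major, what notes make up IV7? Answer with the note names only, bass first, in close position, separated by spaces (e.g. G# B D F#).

In G major, scale degree 4 is C, and the diatonic chord built there is a major seventh chord.
That chord is spelled C-E-G-B.

C E G B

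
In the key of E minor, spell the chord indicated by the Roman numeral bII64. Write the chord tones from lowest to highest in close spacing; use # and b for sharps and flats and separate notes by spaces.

C F A

bII64 is the Neapolitan chord — a major triad on the lowered second degree. In E minor that root is F.
So the chord is F-A-C.
The figured bass 64 indicates second inversion, placing the fifth (C) in the bass: C-F-A.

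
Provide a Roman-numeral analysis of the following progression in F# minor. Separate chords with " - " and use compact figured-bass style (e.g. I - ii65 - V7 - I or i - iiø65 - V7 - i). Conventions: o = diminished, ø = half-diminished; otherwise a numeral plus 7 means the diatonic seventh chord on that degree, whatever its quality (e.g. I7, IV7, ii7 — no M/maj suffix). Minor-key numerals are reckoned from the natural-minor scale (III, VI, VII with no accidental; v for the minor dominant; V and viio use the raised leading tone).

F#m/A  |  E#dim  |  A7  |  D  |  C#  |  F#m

F#m/A has root F#, degree 1 in F# minor, so i6.
E#dim has root E#, degree 7 in F# minor, so viio.
A7: a dominant seventh chord on A, the applied dominant of VI → V7/VI.
D: root D is the submediant; major triad there is VI.
C#: major triad on C# = scale degree 5 → V.
F#m: root F# is the tonic; minor triad there is i.

i6 - viio - V7/VI - VI - V - i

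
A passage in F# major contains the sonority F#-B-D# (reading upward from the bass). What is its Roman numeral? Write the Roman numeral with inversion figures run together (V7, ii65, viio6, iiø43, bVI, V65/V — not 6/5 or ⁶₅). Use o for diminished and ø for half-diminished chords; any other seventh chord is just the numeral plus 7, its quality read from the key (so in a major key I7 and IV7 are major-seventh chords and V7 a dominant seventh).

Stacked in thirds the chord is B-D#-F#: a major triad on B.
In F# major, B is the subdominant; the diatonic major triad there is IV.
With F# in the bass the chord is in second inversion, so the figured bass is 64.

IV64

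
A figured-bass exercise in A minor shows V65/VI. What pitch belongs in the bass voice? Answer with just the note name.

The applied chord V65/VI is rooted on C: C-E-G-Bb.
The figure 65 means first inversion — the third is in the bass.

E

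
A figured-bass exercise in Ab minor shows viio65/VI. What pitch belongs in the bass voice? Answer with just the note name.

Gb

The applied chord viio65/VI is rooted on Eb: Eb-Gb-Bbb-Dbb.
The figure 65 means first inversion — the third is in the bass.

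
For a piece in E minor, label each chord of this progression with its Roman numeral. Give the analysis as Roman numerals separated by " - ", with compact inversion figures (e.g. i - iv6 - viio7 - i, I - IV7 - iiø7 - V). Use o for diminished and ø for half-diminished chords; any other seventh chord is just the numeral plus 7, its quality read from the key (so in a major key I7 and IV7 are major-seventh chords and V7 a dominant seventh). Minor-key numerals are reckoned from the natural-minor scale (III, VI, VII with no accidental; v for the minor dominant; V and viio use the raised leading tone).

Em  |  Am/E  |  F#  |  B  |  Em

Em: minor triad on E = scale degree 1 → i.
Am/E: minor triad on A = scale degree 4 → iv64.
F#: a major triad on F#, the applied dominant of V → V/V.
B: root B is the dominant; major triad there is V.
Em has root E, degree 1 in E minor, so i.

i - iv64 - V/V - V - i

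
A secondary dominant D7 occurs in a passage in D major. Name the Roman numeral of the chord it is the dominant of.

IV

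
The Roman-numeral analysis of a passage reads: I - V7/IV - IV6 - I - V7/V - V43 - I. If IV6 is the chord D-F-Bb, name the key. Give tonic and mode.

The chord Bb/D is a major triad rooted on Bb; its label is IV6.
Counting down 3 scale steps from Bb places the tonic on F; a major triad on degree 4 is diatonic only in major.

F major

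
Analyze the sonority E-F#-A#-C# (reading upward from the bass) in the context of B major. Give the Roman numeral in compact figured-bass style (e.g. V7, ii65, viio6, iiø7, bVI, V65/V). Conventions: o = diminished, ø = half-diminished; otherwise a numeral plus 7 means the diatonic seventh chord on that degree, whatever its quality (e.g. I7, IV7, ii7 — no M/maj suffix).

Stacked in thirds the chord is F#-A#-C#-E: a dominant seventh chord on F#.
In B major, F# is the dominant; the diatonic dominant seventh chord there is V7.
With E in the bass the chord is in third inversion, so the figured bass is 42.

V42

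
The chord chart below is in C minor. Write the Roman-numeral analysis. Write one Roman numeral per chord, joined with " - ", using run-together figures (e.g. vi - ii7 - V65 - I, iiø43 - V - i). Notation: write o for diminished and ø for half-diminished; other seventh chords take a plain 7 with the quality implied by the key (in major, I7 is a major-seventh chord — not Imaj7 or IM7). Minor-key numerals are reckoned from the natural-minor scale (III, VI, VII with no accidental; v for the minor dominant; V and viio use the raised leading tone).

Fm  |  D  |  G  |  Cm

Fm: root F is the subdominant; minor triad there is iv.
D: a major triad on D, the applied dominant of V → V/V.
G: major triad on G = scale degree 5 → V.
Cm has root C, degree 1 in C minor, so i.

iv - V/V - V - i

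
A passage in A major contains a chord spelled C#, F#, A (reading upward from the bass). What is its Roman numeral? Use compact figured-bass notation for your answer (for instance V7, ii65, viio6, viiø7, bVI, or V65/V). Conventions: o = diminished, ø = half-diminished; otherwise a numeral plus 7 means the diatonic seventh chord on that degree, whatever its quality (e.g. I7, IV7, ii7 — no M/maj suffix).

vi64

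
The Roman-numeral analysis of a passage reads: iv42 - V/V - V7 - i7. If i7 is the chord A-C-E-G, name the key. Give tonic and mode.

A minor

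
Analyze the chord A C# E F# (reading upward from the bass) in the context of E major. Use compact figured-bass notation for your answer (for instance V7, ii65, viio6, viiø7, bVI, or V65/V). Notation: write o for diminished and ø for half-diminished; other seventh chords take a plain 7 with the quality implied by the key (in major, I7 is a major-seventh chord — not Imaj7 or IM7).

The pitches F#-A-C#-E form a minor seventh chord rooted on F#.
In E major, F# is the supertonic; the diatonic minor seventh chord there is ii7.
With A in the bass the chord is in first inversion, so the figured bass is 65.

ii65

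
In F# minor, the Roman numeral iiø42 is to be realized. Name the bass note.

F#

iiø in F# minor has root G#; the chord is G#-B-D-F#.
The figure 42 means third inversion — the seventh is in the bass.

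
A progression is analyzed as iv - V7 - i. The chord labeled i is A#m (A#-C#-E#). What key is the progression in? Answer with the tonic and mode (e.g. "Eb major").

The chord A#m is a minor triad rooted on A#; its label is i.
If A# is scale degree 1 and the mode makes that degree carry a minor triad, the tonic is A# and the mode is minor.

A# minor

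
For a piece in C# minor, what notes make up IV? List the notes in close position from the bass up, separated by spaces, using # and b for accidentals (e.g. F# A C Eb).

F# A# C#

Scale degree 4 in C# minor is F#; here the chord built on it is altered to a major triad. IV is the major subdominant, borrowed from the parallel major.
So the chord is F#-A#-C#, a major triad.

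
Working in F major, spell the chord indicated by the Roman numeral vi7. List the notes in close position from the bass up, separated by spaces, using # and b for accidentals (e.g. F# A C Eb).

D F A C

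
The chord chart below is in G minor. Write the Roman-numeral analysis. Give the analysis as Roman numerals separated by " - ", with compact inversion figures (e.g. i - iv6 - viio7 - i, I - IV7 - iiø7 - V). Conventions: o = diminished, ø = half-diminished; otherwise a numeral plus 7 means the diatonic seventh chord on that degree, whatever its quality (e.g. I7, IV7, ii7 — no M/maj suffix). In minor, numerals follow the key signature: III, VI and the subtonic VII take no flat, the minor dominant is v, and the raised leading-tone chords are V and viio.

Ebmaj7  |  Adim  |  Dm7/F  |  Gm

VI7 - iio - v65 - i

Ebmaj7: root Eb is the submediant; major seventh chord there is VI7.
Adim: diminished triad on A = scale degree 2 → iio.
Dm7/F: root D is the dominant; minor seventh chord there is v65.
Gm: root G is the tonic; minor triad there is i.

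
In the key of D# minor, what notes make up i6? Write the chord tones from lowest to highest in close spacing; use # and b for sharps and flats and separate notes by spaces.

F# A# D#

In D# minor, scale degree 1 is D#, and the diatonic chord built there is a minor triad.
Stacking thirds from D# gives D#-F#-A#.
The figured bass 6 indicates first inversion, placing the third (F#) in the bass: F#-A#-D#.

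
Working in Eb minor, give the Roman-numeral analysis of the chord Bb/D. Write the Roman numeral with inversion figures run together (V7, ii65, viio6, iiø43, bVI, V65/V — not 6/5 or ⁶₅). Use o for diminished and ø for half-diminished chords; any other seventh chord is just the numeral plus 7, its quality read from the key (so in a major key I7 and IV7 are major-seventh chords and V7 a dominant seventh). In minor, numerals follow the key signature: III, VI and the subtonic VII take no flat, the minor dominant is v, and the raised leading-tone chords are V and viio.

V6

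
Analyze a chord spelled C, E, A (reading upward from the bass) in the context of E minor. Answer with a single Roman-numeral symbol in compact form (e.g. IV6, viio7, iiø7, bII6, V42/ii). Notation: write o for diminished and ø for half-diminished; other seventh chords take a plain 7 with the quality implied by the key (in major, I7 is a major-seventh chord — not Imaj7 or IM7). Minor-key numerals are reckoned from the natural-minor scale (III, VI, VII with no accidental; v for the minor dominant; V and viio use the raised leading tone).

iv6

Stacked in thirds the chord is A-C-E: a minor triad on A.
A is scale degree 4 in E minor, and a minor triad on that degree is written iv.
With C in the bass the chord is in first inversion, so the figured bass is 6.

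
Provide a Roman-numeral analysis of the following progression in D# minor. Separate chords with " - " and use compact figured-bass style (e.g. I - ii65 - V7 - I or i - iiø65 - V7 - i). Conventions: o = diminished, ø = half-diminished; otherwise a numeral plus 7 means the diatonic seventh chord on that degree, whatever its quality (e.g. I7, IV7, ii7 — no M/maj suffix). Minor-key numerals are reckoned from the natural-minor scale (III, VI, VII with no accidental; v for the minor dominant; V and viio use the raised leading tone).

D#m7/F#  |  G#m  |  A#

D#m7/F#: minor seventh chord on D# = scale degree 1 → i65.
G#m: minor triad on G# = scale degree 4 → iv.
A#: root A# is the dominant; major triad there is V.

i65 - iv - V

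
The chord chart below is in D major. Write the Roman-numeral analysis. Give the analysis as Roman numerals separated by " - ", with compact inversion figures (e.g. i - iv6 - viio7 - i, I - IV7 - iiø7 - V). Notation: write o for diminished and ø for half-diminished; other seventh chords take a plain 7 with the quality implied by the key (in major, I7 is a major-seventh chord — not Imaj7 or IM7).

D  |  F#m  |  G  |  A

I - iii - IV - V

D: major triad on D = scale degree 1 → I.
F#m: minor triad on F# = scale degree 3 → iii.
G: root G is the subdominant; major triad there is IV.
A: major triad on A = scale degree 5 → V.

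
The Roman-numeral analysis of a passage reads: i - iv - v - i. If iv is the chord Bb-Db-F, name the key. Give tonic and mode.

The chord Bbm is a minor triad rooted on Bb; its label is iv.
Counting down 3 scale steps from Bb places the tonic on F; a minor triad on degree 4 is diatonic only in minor.

F minor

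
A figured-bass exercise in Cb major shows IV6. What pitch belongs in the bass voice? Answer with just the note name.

Ab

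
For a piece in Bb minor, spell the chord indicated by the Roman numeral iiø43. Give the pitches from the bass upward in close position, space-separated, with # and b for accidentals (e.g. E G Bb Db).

Gb Bb C Eb

In Bb minor, the second degree is C, and the diatonic chord built there is a half-diminished seventh chord.
That chord is spelled C-Eb-Gb-Bb.
The figured bass 43 indicates second inversion, placing the fifth (Gb) in the bass: Gb-Bb-C-Eb.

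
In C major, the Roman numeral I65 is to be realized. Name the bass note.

I in C major has root C; the chord is C-E-G-B.
The figure 65 means first inversion — the third is in the bass.

E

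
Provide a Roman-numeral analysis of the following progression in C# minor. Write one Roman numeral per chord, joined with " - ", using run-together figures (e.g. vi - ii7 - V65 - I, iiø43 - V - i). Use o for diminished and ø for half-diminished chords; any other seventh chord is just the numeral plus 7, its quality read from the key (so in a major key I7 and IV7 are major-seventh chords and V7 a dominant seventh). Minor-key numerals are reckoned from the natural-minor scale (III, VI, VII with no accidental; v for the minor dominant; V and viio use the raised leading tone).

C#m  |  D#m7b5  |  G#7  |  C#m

i - iiø7 - V7 - i

C#m has root C#, degree 1 in C# minor, so i.
D#m7b5: half-diminished seventh chord on D# = scale degree 2 → iiø7.
G#7: dominant seventh chord on G# = scale degree 5 → V7.
C#m has root C#, degree 1 in C# minor, so i.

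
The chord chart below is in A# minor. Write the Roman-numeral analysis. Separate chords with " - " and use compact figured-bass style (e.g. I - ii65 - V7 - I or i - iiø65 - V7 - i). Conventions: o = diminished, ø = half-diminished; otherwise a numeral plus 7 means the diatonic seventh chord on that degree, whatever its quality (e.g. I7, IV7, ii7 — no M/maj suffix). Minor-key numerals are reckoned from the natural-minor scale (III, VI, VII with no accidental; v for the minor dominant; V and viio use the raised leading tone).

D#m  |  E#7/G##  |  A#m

D#m has root D#, degree 4 in A# minor, so iv.
E#7/G##: dominant seventh chord on E# = scale degree 5 → V65.
A#m has root A#, degree 1 in A# minor, so i.

iv - V65 - i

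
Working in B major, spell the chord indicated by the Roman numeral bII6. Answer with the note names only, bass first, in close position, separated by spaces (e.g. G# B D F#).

E G C

bII6 is the Neapolitan sixth — a major triad on the lowered second degree, here in its customary first inversion. In B major that root is C.
So the chord is C-E-G, a major triad.
The figured bass 6 indicates first inversion, placing the third (E) in the bass: E-G-C.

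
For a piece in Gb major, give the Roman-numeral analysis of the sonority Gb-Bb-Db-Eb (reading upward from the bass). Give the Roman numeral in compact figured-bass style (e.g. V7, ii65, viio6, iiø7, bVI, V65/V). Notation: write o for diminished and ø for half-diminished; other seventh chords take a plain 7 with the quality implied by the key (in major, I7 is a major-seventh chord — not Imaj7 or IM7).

The pitches Eb-Gb-Bb-Db form a minor seventh chord rooted on Eb.
In Gb major, Eb is the submediant; the diatonic minor seventh chord there is vi7.
With Gb in the bass the chord is in first inversion, so the figured bass is 65.

vi65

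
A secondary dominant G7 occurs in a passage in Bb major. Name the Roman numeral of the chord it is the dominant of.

ii

The chord is a dominant seventh chord on G.
A dominant resolves down a perfect fifth: G → C. In Bb major, C is scale degree 2, i.e. ii.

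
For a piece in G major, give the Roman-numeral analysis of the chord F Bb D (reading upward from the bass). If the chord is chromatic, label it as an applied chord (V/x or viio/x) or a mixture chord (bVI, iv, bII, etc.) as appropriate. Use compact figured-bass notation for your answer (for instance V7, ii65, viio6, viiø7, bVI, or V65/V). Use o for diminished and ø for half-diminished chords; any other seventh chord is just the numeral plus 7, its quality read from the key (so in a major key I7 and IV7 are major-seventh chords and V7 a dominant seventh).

bIII64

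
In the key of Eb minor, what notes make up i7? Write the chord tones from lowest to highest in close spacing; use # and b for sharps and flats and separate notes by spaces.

Eb Gb Bb Db

In Eb minor, the first degree is Eb, and the diatonic chord built there is a minor seventh chord.
That chord is spelled Eb-Gb-Bb-Db.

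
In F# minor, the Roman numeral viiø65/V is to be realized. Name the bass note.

D#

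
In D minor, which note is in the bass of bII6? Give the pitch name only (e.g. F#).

G

bII in D minor has root Eb; the chord is Eb-G-Bb.
The figure 6 means first inversion — the third is in the bass.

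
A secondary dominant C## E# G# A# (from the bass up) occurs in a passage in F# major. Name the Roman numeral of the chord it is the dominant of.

The chord is a dominant seventh chord on A#.
A dominant resolves down a perfect fifth: A# → D#. In F# major, D# is scale degree 6, i.e. vi.

vi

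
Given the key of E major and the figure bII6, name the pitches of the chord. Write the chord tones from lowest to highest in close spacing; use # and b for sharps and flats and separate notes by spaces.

A C F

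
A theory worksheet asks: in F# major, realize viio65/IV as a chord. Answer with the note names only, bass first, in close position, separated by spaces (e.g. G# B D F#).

The slash marks an applied leading-tone chord: viio of IV. In F# major, IV is B, so the leading tone to it is A#, a half step below.
Building a fully diminished seventh chord on A# gives A#-C#-E-G.
The figured bass 65 indicates first inversion, placing the third (C#) in the bass: C#-E-G-A#.

C# E G A#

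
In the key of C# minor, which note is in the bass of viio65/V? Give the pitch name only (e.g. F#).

A#

The applied chord viio65/V is rooted on F##: F##-A#-C#-E.
The figure 65 means first inversion — the third is in the bass.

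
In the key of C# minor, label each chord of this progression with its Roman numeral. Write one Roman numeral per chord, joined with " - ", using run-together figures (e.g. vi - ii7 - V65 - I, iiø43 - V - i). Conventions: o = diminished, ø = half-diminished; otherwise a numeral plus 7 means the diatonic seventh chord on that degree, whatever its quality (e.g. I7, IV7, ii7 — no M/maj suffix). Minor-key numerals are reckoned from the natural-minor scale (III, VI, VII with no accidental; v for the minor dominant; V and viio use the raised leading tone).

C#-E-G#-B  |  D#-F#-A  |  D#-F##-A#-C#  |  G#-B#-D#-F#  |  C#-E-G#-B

C#-E-G#-B has root C#, degree 1 in C# minor, so i7.
D#-F#-A: diminished triad on D# = scale degree 2 → iio.
D#-F##-A#-C#: a dominant seventh chord on D#, the applied dominant of V → V7/V.
G#-B#-D#-F# has root G#, degree 5 in C# minor, so V7.
C#-E-G#-B: root C# is the tonic; minor seventh chord there is i7.

i7 - iio - V7/V - V7 - i7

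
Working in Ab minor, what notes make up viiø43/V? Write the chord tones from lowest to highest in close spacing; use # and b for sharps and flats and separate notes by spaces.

Ab C D F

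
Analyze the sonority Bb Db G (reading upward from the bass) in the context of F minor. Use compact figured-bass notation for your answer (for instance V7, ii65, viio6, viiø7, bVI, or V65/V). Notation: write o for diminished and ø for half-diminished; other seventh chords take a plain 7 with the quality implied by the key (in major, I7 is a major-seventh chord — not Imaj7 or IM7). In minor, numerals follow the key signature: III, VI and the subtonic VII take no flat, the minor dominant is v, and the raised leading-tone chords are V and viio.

iio6

The pitches G-Bb-Db form a diminished triad rooted on G.
G is scale degree 2 in F minor, and a diminished triad on that degree is written iio.
With Bb in the bass the chord is in first inversion, so the figured bass is 6.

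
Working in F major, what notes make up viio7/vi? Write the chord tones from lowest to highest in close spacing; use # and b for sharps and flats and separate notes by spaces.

C# E G Bb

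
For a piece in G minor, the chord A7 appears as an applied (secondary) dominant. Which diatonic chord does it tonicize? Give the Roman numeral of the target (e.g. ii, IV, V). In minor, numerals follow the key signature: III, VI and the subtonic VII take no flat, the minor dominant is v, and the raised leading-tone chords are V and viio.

The chord is a dominant seventh chord on A.
A dominant resolves down a perfect fifth: A → D. In G minor, D is scale degree 5, i.e. V.

V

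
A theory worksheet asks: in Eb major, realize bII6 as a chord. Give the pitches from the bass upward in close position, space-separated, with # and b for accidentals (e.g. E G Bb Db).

Scale degree 2 in Eb major is F; lowering it a half step gives Fb. bII6 is the Neapolitan sixth — a major triad on the lowered second degree, here in its customary first inversion.
So the chord is Fb-Ab-Cb.
With the 6 figure the chord is in first inversion; from the bass Ab upward in close position it reads Ab-Cb-Fb.

Ab Cb Fb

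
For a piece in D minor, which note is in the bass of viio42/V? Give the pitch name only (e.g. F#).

F

The applied chord viio42/V is rooted on G#: G#-B-D-F.
The figure 42 means third inversion — the seventh is in the bass.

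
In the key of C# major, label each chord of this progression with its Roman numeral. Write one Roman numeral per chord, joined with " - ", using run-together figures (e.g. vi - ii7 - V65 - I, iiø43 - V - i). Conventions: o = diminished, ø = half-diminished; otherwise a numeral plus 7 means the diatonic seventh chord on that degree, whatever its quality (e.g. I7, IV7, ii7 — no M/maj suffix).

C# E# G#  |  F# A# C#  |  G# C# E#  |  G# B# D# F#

I - IV - I64 - V7

C#-E#-G# has root C#, degree 1 in C# major, so I.
F#-A#-C# has root F#, degree 4 in C# major, so IV.
G#-C#-E# has root C#, degree 1 in C# major, so I64.
G#-B#-D#-F#: dominant seventh chord on G# = scale degree 5 → V7.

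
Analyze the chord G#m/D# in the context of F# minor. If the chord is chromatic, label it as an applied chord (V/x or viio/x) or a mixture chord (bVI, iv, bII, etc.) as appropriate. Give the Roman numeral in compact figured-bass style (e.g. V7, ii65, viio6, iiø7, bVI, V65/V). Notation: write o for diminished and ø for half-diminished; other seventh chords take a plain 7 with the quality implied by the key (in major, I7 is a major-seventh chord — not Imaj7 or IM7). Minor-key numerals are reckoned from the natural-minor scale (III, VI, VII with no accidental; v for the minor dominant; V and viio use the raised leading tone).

ii64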